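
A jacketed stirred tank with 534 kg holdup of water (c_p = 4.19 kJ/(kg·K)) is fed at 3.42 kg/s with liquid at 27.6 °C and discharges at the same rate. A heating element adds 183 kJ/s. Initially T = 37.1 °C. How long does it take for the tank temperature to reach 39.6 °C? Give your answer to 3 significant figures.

M c_p dT/dt = ṁ c_p (T_in − T) + Q̇.
τ = M/ṁ = 156.14 s; T_ss = T_in + Q̇/(ṁ c_p) = 40.371 °C.
T(t) = T_ss + (T₀ − T_ss) e^(−t/τ). Set T = 39.6:
e^(−t/τ) = (39.6 − 40.371)/(37.1 − 40.371) = 0.23561
t = −156.14 · ln(0.23561) = 225.71 s.

226 s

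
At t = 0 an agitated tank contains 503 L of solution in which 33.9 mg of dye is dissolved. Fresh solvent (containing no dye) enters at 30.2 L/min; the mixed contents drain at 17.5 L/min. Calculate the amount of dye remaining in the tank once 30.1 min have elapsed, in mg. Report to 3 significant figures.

15.6 mg

Total volume: dV/dt = Q_in − Q_out = 12.700 L/min, so V(t) = 503 + 12.700 t and V(30.1) = 885.27 L.
Solute balance: dm/dt = 0 − Q_out C = −Q_out m/V(t).
Separate: dm/m = −Q_out dt/V(t) ⇒ ln(m/m₀) = −(Q_out/(Q_in−Q_out)) ln(V/V₀).
m = m₀ (V₀/V)^(Q_out/(Q_in−Q_out)) = 33.9 × (503/885.27)^(1.3780) = 15.556 mg.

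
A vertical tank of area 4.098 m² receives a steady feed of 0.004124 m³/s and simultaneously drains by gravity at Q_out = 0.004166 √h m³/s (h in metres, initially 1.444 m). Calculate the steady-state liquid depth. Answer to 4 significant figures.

A dh/dt = Q_in − 0.004166 √h. Steady state requires inflow = outflow:
Q_in = 0.004166 √h_ss ⇒ √h_ss = 0.004124/0.004166 = 0.989918.
h_ss = 0.989918² = 0.979938 m. (Since h₀ = 1.444 m > h_ss, the level will fall toward this value.)

0.9799 m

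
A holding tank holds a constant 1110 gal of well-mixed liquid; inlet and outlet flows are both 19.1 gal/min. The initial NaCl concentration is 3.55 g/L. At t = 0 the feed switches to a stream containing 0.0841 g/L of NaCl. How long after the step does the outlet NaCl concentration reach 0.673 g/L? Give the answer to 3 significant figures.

Mass balance on the solute (V constant): V dC/dt = Q(C_in − C), so τ = V/Q = 58.115 min.
C(t) = C_in + (C₀ − C_in) e^(−t/τ). Set C = 0.673 and solve for t:
e^(−t/τ) = (C − C_in)/(C₀ − C_in) = (0.673 − 0.0841)/(3.55 − 0.0841) = 0.16991
t = −τ ln(…) = 58.115 × 1.7725 = 103.01 min.

103 min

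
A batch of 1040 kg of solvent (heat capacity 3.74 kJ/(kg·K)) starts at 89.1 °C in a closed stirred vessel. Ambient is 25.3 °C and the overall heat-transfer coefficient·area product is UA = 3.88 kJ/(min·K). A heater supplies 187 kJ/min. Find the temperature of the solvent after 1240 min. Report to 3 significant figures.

78.0 °C

M c_p dT/dt = −UA(T − T_amb) + Q̇.
dT/dt = (T_ss − T)/τ with T_ss = T_amb + Q̇/UA = 25.3 + 187/3.88 = 73.496 °C, τ = M c_p/UA = 1040·3.74/3.88 = 1002.5 min.
Solution: T(t) = T_ss + (T₀ − T_ss) e^(−t/τ).
T(1240) = 73.496 + (15.604)·0.29027 = 78.025 °C.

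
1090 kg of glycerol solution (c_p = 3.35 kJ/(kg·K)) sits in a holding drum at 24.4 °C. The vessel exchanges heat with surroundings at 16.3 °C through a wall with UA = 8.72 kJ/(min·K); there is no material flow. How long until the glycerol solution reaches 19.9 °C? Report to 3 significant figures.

Heat balance on the well-mixed liquid: M c_p dT/dt = −UA(T − T_amb).
τ = M c_p/UA = 418.75 min; T_ss = T_amb = 16.300 °C.
T(t) = T_ss + (T₀ − T_ss)e^(−t/τ); set T = 19.9:
t = −τ ln[(T − T_ss)/(T₀ − T_ss)] = −418.75 · ln(0.44444) = 339.58 min.

340 min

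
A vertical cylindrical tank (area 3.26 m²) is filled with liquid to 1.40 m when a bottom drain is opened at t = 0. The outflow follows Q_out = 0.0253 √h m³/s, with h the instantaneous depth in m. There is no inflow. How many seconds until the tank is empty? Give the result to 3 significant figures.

A dh/dt = −Q_out = −0.0253 √h.
Separate and integrate: 2(√h − √h₀) = −(0.0253/A) t.
Set h = 0: 2√h₀ = (0.0253/A) t_empty ⇒ t_empty = 2A√h₀/0.0253.
t_empty = 2·3.26·√1.40/0.0253 = 6.5200·1.1832/0.0253 = 304.92 s.

305 s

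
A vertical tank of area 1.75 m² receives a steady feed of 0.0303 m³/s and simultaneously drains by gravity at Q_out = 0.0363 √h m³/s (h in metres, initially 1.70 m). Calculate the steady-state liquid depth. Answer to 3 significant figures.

0.697 m

Level balance: A dh/dt = 0.0303 − 0.0363 √h. Setting dh/dt = 0:
Q_in = 0.0363 √h_ss ⇒ √h_ss = 0.0303/0.0363 = 0.83471.
h_ss = 0.83471² = 0.69674 m. (Since h₀ = 1.70 m > h_ss, the level will fall toward this value.)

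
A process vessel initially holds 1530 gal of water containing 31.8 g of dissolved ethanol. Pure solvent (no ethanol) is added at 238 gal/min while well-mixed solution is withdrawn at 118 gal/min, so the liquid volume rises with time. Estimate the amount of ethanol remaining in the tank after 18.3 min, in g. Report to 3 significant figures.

Total volume: dV/dt = Q_in − Q_out = 120.00 gal/min, so V(t) = 1530 + 120.00 t and V(18.3) = 3726.0 gal.
Species balance (pure solvent in): dm/dt = −Q_out · m/V(t).
Separate: dm/m = −Q_out dt/V(t) ⇒ ln(m/m₀) = −(Q_out/(Q_in−Q_out)) ln(V/V₀).
m = m₀ (V₀/V)^(Q_out/(Q_in−Q_out)) = 31.8 × (1530/3726.0)^(0.98333) = 13.253 g.

13.3 g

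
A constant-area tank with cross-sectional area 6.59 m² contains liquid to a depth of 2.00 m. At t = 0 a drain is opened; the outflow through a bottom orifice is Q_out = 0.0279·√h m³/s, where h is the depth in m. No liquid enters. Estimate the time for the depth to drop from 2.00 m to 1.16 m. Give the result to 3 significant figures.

159 s

Accumulation of liquid (constant cross-section A): A dh/dt = −0.0279 √h.
Separate and integrate: 2(√h − √h₀) = −(0.0279/A) t.
t = 2A(√h₀ − √h)/0.0279 = 2·6.59·(√2.00 − √1.16)/0.0279
  = 13.180 × (1.4142 − 1.0770) / 0.0279 = 159.28 s.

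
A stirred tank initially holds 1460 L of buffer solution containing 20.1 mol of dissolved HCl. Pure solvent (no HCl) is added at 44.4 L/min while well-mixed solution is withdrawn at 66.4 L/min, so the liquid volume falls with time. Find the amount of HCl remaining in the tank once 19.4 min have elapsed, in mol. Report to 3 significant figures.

Let m(t) be the amount of HCl. Volume: V(t) = V₀ + (Q_in − Q_out) t = 1460 − 22.000 t; V(19.4) = 1033.2 L.
Solute balance: dm/dt = 0 − Q_out C = −Q_out m/V(t).
dm/m = −Q_out dt/(V₀ − 22.000 t); integrating gives ln(m/m₀) = −(Q_out/(Q_in−Q_out)) ln(V/V₀).
m = m₀ (V₀/V)^(Q_out/(Q_in−Q_out)) = 20.1 × (1460/1033.2)^(-3.0182) = 7.0788 mol.

7.08 mol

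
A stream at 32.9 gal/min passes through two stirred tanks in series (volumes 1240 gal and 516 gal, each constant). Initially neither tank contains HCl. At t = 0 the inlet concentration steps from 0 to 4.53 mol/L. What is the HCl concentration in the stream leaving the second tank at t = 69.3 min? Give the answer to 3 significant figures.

Each tank obeys Vᵢ dCᵢ/dt = Q(Cᵢ₋₁ − Cᵢ), so τᵢ = Vᵢ/Q.
τ₁ = 1240/32.9 = 37.690 min; τ₂ = 516/32.9 = 15.684 min.
Tank 1: C₁ = C_in(1 − e^(−t/τ₁)). Tank 2 (τ₁ ≠ τ₂): C₂ = C_in[1 − (τ₁ e^(−t/τ₁) − τ₂ e^(−t/τ₂))/(τ₁ − τ₂)].
At t = 69.3: e^(−t/τ₁) = 0.15903, e^(−t/τ₂) = 0.012052.
C₂ = 4.53·[1 − (37.690·0.15903 − 15.684·0.012052)/(22.006)] = 4.53·0.73622 = 3.3351 mol/L.

3.34 mol/L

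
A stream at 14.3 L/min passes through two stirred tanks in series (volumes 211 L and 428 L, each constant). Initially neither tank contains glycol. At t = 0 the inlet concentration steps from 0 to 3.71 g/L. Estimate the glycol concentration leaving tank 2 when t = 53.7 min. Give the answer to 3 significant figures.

2.59 g/L

Species balance on tank i: dCᵢ/dt = (Cᵢ₋₁ − Cᵢ)/τᵢ with τᵢ = Vᵢ/Q.
τ₁ = 211/14.3 = 14.755 min; τ₂ = 428/14.3 = 29.930 min.
Tank 1: C₁ = C_in(1 − e^(−t/τ₁)). Tank 2 (τ₁ ≠ τ₂): C₂ = C_in[1 − (τ₁ e^(−t/τ₁) − τ₂ e^(−t/τ₂))/(τ₁ − τ₂)].
At t = 53.7: e^(−t/τ₁) = 0.026269, e^(−t/τ₂) = 0.16626.
C₂ = 3.71·[1 − (14.755·0.026269 − 29.930·0.16626)/(-15.175)] = 3.71·0.69761 = 2.5881 g/L.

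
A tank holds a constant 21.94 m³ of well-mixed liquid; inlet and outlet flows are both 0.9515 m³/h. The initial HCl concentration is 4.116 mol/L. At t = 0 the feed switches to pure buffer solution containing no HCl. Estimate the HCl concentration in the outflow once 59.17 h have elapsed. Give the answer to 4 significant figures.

Species balance on the tank: V dC/dt = Q(C_in − C).
So dC/dt = (C_in − C)/τ with τ = V/Q = 21.94/0.9515 = 23.0583 h.
This is linear first-order; C(t) = C_in + (C₀ − C_in) e^(−t/τ).
C(59.17) = 0 + (4.116 − 0)·e^(−59.17/23.0583) = 0 + (4.11600)·0.0768345 = 0.316251 mol/L.

0.3163 mol/L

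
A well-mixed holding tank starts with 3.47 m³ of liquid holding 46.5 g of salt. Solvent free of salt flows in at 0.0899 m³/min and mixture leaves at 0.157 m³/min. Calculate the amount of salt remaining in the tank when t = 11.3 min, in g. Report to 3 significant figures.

26.1 g

Total volume: dV/dt = Q_in − Q_out = -0.067100 m³/min, so V(t) = 3.47 − 0.067100 t and V(11.3) = 2.7118 m³.
Solute balance: dm/dt = 0 − Q_out C = −Q_out m/V(t).
Separate: dm/m = −Q_out dt/V(t) ⇒ ln(m/m₀) = −(Q_out/(Q_in−Q_out)) ln(V/V₀).
m = m₀ (V₀/V)^(Q_out/(Q_in−Q_out)) = 46.5 × (3.47/2.7118)^(-2.3398) = 26.117 g.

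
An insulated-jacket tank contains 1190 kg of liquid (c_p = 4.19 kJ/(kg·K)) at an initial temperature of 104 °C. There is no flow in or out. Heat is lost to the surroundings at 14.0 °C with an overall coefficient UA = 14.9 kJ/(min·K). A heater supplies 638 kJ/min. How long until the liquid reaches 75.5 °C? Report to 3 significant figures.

310 min

First-law balance (no shaft work): M c_p dT/dt = −UA(T − T_amb) + Q̇.
τ = M c_p/UA = 334.64 min; T_ss = T_amb + Q̇/UA = 14.0 + 638/14.9 = 56.819 °C.
T(t) = T_ss + (T₀ − T_ss)e^(−t/τ); set T = 75.5:
t = −τ ln[(T − T_ss)/(T₀ − T_ss)] = −334.64 · ln(0.39595) = 310.03 min.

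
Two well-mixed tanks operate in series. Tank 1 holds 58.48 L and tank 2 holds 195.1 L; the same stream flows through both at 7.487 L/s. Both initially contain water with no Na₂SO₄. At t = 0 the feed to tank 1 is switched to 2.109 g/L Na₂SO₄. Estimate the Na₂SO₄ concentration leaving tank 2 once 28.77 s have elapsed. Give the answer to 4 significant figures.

1.133 g/L

Each tank obeys Vᵢ dCᵢ/dt = Q(Cᵢ₋₁ − Cᵢ), so τᵢ = Vᵢ/Q.
τ₁ = 58.48/7.487 = 7.81087 s; τ₂ = 195.1/7.487 = 26.0585 s.
Tank 1: C₁ = C_in(1 − e^(−t/τ₁)). Tank 2 (τ₁ ≠ τ₂): C₂ = C_in[1 − (τ₁ e^(−t/τ₁) − τ₂ e^(−t/τ₂))/(τ₁ − τ₂)].
At t = 28.77: e^(−t/τ₁) = 0.0251392, e^(−t/τ₂) = 0.331524.
C₂ = 2.109·[1 − (7.81087·0.0251392 − 26.0585·0.331524)/(-18.2476)] = 2.109·0.537328 = 1.13322 g/L.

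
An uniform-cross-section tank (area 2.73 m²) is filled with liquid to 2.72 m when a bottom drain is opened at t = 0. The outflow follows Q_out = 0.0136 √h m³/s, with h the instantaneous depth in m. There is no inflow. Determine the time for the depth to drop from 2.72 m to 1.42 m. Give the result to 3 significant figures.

Volume balance on the tank: A dh/dt = −0.0136 √h.
∫ h^(−1/2) dh = −(0.0136/A) ∫ dt, giving 2√h = 2√h₀ − (0.0136/A) t.
t = 2A(√h₀ − √h)/0.0136 = 2·2.73·(√2.72 − √1.42)/0.0136
  = 5.4600 × (1.6492 − 1.1916) / 0.0136 = 183.71 s.

184 s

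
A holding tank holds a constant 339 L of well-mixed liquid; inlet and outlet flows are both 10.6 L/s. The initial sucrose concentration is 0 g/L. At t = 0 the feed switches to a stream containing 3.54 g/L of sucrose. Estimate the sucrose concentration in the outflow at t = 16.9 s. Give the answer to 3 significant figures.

1.45 g/L

Mass balance on the solute (V constant): V dC/dt = Q(C_in − C).
Time constant τ = V/Q = 339/10.6 = 31.981 s.
Solution: C(t) = C_in + (C₀ − C_in) e^(−t/τ).
C(16.9) = 3.54 + (0 − 3.54)·e^(−16.9/31.981) = 3.54 + (-3.5400)·0.58953 = 1.4531 g/L.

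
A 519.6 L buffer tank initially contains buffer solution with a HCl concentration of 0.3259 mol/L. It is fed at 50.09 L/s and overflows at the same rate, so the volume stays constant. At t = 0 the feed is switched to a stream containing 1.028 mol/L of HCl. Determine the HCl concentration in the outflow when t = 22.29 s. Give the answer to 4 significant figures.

0.9461 mol/L

Unsteady species balance (constant V, well mixed): V dC/dt = Q(C_in − C).
So dC/dt = (C_in − C)/τ with τ = V/Q = 519.6/50.09 = 10.3733 s.
This is linear first-order; C(t) = C_in + (C₀ − C_in) e^(−t/τ).
C(22.29) = 1.028 + (0.3259 − 1.028)·e^(−22.29/10.3733) = 1.028 + (-0.702100)·0.116626 = 0.946117 mol/L.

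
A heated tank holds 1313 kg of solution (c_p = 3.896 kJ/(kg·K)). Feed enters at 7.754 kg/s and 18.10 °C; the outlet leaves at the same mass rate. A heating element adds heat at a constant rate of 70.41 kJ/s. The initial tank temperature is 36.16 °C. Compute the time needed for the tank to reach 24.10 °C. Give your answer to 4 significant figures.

246.5 s

Unsteady energy balance on the tank contents: M c_p dT/dt = ṁ c_p (T_in − T) + 70.41.
τ = M/ṁ = 169.332 s; T_ss = T_in + Q̇/(ṁ c_p) = 20.4307 °C.
T(t) = T_ss + (T₀ − T_ss) e^(−t/τ). Set T = 24.10:
e^(−t/τ) = (24.10 − 20.4307)/(36.16 − 20.4307) = 0.233277
t = −169.332 · ln(0.233277) = 246.467 s.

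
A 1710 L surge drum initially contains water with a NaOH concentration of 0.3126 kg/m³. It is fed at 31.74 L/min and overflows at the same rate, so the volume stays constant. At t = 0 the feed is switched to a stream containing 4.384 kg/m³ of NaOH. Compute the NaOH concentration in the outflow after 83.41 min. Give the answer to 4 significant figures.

Mass balance on the solute (V constant): V dC/dt = Q(C_in − C).
Time constant τ = V/Q = 1710/31.74 = 53.8752 min.
This is linear first-order; C(t) = C_in + (C₀ − C_in) e^(−t/τ).
C(83.41) = 4.384 + (0.3126 − 4.384)·e^(−83.41/53.8752) = 4.384 + (-4.07140)·0.212629 = 3.51830 kg/m³.

3.518 kg/m³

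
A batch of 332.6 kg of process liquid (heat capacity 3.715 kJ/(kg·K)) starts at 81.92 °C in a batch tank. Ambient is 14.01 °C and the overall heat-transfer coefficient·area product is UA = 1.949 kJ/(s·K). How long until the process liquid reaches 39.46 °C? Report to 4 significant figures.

M c_p dT/dt = −UA(T − T_amb).
τ = M c_p/UA = 633.971 s; T_ss = T_amb = 14.0100 °C.
T(t) = T_ss + (T₀ − T_ss)e^(−t/τ); set T = 39.46:
t = −τ ln[(T − T_ss)/(T₀ − T_ss)] = −633.971 · ln(0.374761) = 622.222 s.

622.2 s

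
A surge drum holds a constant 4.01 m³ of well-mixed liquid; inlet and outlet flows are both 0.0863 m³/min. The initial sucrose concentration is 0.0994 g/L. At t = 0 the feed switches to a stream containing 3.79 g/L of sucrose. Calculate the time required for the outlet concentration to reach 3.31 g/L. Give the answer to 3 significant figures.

94.8 min

Species balance: V dC/dt = Q(C_in − C) ⇒ τ = V/Q = 46.466 min.
C(t) = C_in + (C₀ − C_in) e^(−t/τ). Set C = 3.31 and solve for t:
e^(−t/τ) = (C − C_in)/(C₀ − C_in) = (3.31 − 3.79)/(0.0994 − 3.79) = 0.13006
t = −τ ln(…) = 46.466 × 2.0398 = 94.779 min.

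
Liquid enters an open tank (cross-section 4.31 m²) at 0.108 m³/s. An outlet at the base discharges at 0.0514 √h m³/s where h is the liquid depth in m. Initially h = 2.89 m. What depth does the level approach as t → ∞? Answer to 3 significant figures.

Level balance: A dh/dt = 0.108 − 0.0514 √h. Setting dh/dt = 0:
Q_in = 0.0514 √h_ss ⇒ √h_ss = 0.108/0.0514 = 2.1012.
h_ss = 2.1012² = 4.4149 m. (Since h₀ = 2.89 m < h_ss, the level will rise toward this value.)

4.41 m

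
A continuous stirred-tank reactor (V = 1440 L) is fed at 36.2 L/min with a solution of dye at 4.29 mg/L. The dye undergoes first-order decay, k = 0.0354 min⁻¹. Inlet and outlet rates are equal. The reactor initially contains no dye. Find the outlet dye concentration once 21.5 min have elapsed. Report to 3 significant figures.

1.30 mg/L

Species balance: V dC/dt = Q C_in − Q C − k V C.
dC/dt = (Q/V) C_in − (Q/V + k) C; effective rate a = Q/V + k = 0.025139 + 0.0354 = 0.060539 min⁻¹.
C_ss = Q C_in/(Q + kV) = 1.7814 mg/L; C(t) = C_ss + (C₀ − C_ss) e^(−a t).
C(21.5) = 1.7814 + (-1.7814)·e^(−0.060539·21.5) = 1.7814 + (-1.7814)·0.27210 = 1.2967 mg/L.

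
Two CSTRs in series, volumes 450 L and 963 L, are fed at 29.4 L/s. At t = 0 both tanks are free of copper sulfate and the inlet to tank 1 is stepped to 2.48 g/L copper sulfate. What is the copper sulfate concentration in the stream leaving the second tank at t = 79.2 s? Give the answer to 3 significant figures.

2.08 g/L

Time constants: τᵢ = Vᵢ/Q for each well-mixed tank.
τ₁ = 450/29.4 = 15.306 s; τ₂ = 963/29.4 = 32.755 s.
Solving the cascade with C₁(0)=C₂(0)=0 gives C₂(t) = C_in[1 − (τ₁ e^(−t/τ₁) − τ₂ e^(−t/τ₂))/(τ₁ − τ₂)].
At t = 79.2: e^(−t/τ₁) = 0.0056596, e^(−t/τ₂) = 0.089105.
C₂ = 2.48·[1 − (15.306·0.0056596 − 32.755·0.089105)/(-17.449)] = 2.48·0.83770 = 2.0775 g/L.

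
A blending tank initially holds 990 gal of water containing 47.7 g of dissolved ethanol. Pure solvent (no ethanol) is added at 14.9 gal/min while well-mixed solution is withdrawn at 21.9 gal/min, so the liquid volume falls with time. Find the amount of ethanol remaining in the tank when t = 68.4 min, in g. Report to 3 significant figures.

Total volume: dV/dt = Q_in − Q_out = -7.0000 gal/min, so V(t) = 990 − 7.0000 t and V(68.4) = 511.20 gal.
No ethanol enters, so dm/dt = −Q_out · (m/V).
Separate: dm/m = −Q_out dt/V(t) ⇒ ln(m/m₀) = −(Q_out/(Q_in−Q_out)) ln(V/V₀).
m = m₀ (V₀/V)^(Q_out/(Q_in−Q_out)) = 47.7 × (990/511.20)^(-3.1286) = 6.0323 g.

6.03 g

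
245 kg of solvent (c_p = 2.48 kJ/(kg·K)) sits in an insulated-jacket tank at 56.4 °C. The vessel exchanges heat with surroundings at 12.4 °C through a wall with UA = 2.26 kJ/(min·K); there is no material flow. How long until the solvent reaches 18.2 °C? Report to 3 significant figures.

M c_p dT/dt = −UA(T − T_amb).
τ = M c_p/UA = 268.85 min; T_ss = T_amb = 12.400 °C.
T(t) = T_ss + (T₀ − T_ss)e^(−t/τ); set T = 18.2:
t = −τ ln[(T − T_ss)/(T₀ − T_ss)] = −268.85 · ln(0.13182) = 544.78 min.

545 min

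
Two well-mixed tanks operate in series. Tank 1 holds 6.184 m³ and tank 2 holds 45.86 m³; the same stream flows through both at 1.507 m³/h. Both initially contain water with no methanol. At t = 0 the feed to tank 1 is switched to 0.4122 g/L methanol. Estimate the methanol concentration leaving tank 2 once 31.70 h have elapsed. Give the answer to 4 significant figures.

0.2441 g/L

Time constants: τᵢ = Vᵢ/Q for each well-mixed tank.
τ₁ = 6.184/1.507 = 4.10352 h; τ₂ = 45.86/1.507 = 30.4313 h.
Tank 1: C₁ = C_in(1 − e^(−t/τ₁)). Tank 2 (τ₁ ≠ τ₂): C₂ = C_in[1 − (τ₁ e^(−t/τ₁) − τ₂ e^(−t/τ₂))/(τ₁ − τ₂)].
At t = 31.70: e^(−t/τ₁) = 0.000441611, e^(−t/τ₂) = 0.352858.
C₂ = 0.4122·[1 − (4.10352·0.000441611 − 30.4313·0.352858)/(-26.3278)] = 0.4122·0.592214 = 0.244110 g/L.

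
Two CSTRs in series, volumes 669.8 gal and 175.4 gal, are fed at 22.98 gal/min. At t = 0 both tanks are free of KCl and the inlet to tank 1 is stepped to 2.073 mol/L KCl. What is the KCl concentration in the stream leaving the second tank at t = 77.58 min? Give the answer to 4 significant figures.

1.877 mol/L

Each tank obeys Vᵢ dCᵢ/dt = Q(Cᵢ₋₁ − Cᵢ), so τᵢ = Vᵢ/Q.
τ₁ = 669.8/22.98 = 29.1471 min; τ₂ = 175.4/22.98 = 7.63272 min.
Solving the cascade with C₁(0)=C₂(0)=0 gives C₂(t) = C_in[1 − (τ₁ e^(−t/τ₁) − τ₂ e^(−t/τ₂))/(τ₁ − τ₂)].
At t = 77.58: e^(−t/τ₁) = 0.0698313, e^(−t/τ₂) = 3.85278e-05.
C₂ = 2.073·[1 − (29.1471·0.0698313 − 7.63272·3.85278e-05)/(21.5144)] = 2.073·0.905408 = 1.87691 mol/L.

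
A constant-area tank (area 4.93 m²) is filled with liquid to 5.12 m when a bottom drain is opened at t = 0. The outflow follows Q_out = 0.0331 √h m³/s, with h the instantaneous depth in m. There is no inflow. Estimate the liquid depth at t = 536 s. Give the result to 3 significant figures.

A dh/dt = −Q_out = −0.0331 √h.
This is separable: 2 d(√h)/dt = −0.0331/A, so √h = √h₀ − (0.0331/(2A)) t.
√h = √5.12 − 0.0331·536/(2·4.93) = 2.2627 − 1.7994 = 0.46339.
h = 0.46339² = 0.21473 m.

0.215 m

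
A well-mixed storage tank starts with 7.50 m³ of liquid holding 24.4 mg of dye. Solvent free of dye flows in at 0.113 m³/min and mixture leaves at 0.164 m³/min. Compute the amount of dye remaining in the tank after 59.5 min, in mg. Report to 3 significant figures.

4.61 mg

Total volume: dV/dt = Q_in − Q_out = -0.051000 m³/min, so V(t) = 7.50 − 0.051000 t and V(59.5) = 4.4655 m³.
Species balance (pure solvent in): dm/dt = −Q_out · m/V(t).
Separate: dm/m = −Q_out dt/V(t) ⇒ ln(m/m₀) = −(Q_out/(Q_in−Q_out)) ln(V/V₀).
m = m₀ (V₀/V)^(Q_out/(Q_in−Q_out)) = 24.4 × (7.50/4.4655)^(-3.2157) = 4.6052 mg.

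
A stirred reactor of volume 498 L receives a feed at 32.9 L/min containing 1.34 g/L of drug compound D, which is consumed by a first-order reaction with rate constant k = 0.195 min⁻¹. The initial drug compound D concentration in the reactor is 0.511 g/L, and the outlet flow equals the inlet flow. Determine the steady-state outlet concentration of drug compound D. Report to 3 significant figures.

0.339 g/L

Species balance: V dC/dt = Q C_in − Q C − k V C.
At steady state: 0 = Q C_in − (Q + kV) C_ss, so C_ss = Q C_in/(Q + kV).
C_ss = 32.9·1.34/(32.9 + 0.195·498) = 44.086/130.01 = 0.33910 g/L.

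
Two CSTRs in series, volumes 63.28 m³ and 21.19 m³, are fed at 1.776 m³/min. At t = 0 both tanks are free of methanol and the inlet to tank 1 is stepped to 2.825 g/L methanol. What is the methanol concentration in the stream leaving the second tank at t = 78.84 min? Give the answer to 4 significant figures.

2.362 g/L

Time constants: τᵢ = Vᵢ/Q for each well-mixed tank.
τ₁ = 63.28/1.776 = 35.6306 min; τ₂ = 21.19/1.776 = 11.9313 min.
Tank 1: C₁ = C_in(1 − e^(−t/τ₁)). Tank 2 (τ₁ ≠ τ₂): C₂ = C_in[1 − (τ₁ e^(−t/τ₁) − τ₂ e^(−t/τ₂))/(τ₁ − τ₂)].
At t = 78.84: e^(−t/τ₁) = 0.109405, e^(−t/τ₂) = 0.00134976.
C₂ = 2.825·[1 − (35.6306·0.109405 − 11.9313·0.00134976)/(23.6993)] = 2.825·0.836196 = 2.36225 g/L.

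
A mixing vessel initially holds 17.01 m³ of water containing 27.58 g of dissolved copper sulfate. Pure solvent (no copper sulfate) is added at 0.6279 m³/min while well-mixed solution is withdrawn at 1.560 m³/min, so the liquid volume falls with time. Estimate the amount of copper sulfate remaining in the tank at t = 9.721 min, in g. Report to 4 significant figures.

Total volume: dV/dt = Q_in − Q_out = -0.932100 m³/min, so V(t) = 17.01 − 0.932100 t and V(9.721) = 7.94906 m³.
No copper sulfate enters, so dm/dt = −Q_out · (m/V).
dm/m = −Q_out dt/(V₀ − 0.932100 t); integrating gives ln(m/m₀) = −(Q_out/(Q_in−Q_out)) ln(V/V₀).
m = m₀ (V₀/V)^(Q_out/(Q_in−Q_out)) = 27.58 × (17.01/7.94906)^(-1.67364) = 7.72045 g.

7.720 g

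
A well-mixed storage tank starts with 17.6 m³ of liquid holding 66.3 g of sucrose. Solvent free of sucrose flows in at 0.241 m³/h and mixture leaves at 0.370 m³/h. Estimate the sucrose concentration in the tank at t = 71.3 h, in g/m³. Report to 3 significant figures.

Let m(t) be the amount of sucrose. Volume: V(t) = V₀ + (Q_in − Q_out) t = 17.6 − 0.12900 t; V(71.3) = 8.4023 m³.
No sucrose enters, so dm/dt = −Q_out · (m/V).
Separate: dm/m = −Q_out dt/V(t) ⇒ ln(m/m₀) = −(Q_out/(Q_in−Q_out)) ln(V/V₀).
m = m₀ (V₀/V)^(Q_out/(Q_in−Q_out)) = 66.3 × (17.6/8.4023)^(-2.8682) = 7.9522 g.
C = m/V = 7.9522/8.4023 = 0.94643 g/m³.

0.946 g/m³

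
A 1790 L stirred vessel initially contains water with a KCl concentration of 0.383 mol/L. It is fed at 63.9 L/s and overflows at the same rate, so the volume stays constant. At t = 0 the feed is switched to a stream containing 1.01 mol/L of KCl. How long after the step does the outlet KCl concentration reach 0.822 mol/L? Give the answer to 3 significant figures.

33.7 s

Mass balance on the solute (V constant): V dC/dt = Q(C_in − C), so τ = V/Q = 28.013 s.
C(t) = C_in + (C₀ − C_in) e^(−t/τ). Set C = 0.822 and solve for t:
e^(−t/τ) = (C − C_in)/(C₀ − C_in) = (0.822 − 1.01)/(0.383 − 1.01) = 0.29984
t = −τ ln(…) = 28.013 × 1.2045 = 33.741 s.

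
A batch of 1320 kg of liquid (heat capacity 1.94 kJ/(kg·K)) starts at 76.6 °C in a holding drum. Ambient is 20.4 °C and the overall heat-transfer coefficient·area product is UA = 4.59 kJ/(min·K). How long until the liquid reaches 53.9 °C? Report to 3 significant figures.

Lumped-capacitance energy balance: M c_p dT/dt = UA(T_amb − T).
τ = M c_p/UA = 557.91 min; T_ss = T_amb = 20.400 °C.
T(t) = T_ss + (T₀ − T_ss)e^(−t/τ); set T = 53.9:
t = −τ ln[(T − T_ss)/(T₀ − T_ss)] = −557.91 · ln(0.59609) = 288.65 min.

289 min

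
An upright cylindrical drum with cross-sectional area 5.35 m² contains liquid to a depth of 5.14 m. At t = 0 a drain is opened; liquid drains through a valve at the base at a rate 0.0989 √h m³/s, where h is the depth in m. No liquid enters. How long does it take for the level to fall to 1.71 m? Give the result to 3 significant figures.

Mass balance (ρ constant): A dh/dt = −0.0989 √h.
This is separable: 2 d(√h)/dt = −0.0989/A, so √h = √h₀ − (0.0989/(2A)) t.
t = 2A(√h₀ − √h)/0.0989 = 2·5.35·(√5.14 − √1.71)/0.0989
  = 10.700 × (2.2672 − 1.3077) / 0.0989 = 103.81 s.

104 s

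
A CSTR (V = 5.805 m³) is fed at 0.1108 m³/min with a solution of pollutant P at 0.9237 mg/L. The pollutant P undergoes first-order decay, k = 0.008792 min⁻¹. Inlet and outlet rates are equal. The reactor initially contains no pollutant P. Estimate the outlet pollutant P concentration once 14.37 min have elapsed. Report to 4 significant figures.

Species balance: V dC/dt = Q C_in − Q C − k V C.
dC/dt = (Q/V) C_in − (Q/V + k) C; effective rate a = Q/V + k = 0.0190870 + 0.008792 = 0.0278790 min⁻¹.
C_ss = Q C_in/(Q + kV) = 0.632399 mg/L; C(t) = C_ss + (C₀ − C_ss) e^(−a t).
C(14.37) = 0.632399 + (-0.632399)·e^(−0.0278790·14.37) = 0.632399 + (-0.632399)·0.669904 = 0.208753 mg/L.

0.2088 mg/L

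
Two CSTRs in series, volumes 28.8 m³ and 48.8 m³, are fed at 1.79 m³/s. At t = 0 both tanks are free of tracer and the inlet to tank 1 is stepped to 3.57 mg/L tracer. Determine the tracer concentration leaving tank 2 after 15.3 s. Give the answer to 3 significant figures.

0.587 mg/L

Species balance on tank i: dCᵢ/dt = (Cᵢ₋₁ − Cᵢ)/τᵢ with τᵢ = Vᵢ/Q.
τ₁ = 28.8/1.79 = 16.089 s; τ₂ = 48.8/1.79 = 27.263 s.
Solving the cascade with C₁(0)=C₂(0)=0 gives C₂(t) = C_in[1 − (τ₁ e^(−t/τ₁) − τ₂ e^(−t/τ₂))/(τ₁ − τ₂)].
At t = 15.3: e^(−t/τ₁) = 0.38638, e^(−t/τ₂) = 0.57052.
C₂ = 3.57·[1 − (16.089·0.38638 − 27.263·0.57052)/(-11.173)] = 3.57·0.16432 = 0.58662 mg/L.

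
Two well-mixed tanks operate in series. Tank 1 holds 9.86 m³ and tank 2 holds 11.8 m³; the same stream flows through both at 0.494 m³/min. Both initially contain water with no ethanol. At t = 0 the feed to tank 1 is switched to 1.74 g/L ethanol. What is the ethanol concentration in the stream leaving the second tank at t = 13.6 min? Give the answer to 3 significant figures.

0.225 g/L

Each tank obeys Vᵢ dCᵢ/dt = Q(Cᵢ₋₁ − Cᵢ), so τᵢ = Vᵢ/Q.
τ₁ = 9.86/0.494 = 19.960 min; τ₂ = 11.8/0.494 = 23.887 min.
Tank 1: C₁ = C_in(1 − e^(−t/τ₁)). Tank 2 (τ₁ ≠ τ₂): C₂ = C_in[1 − (τ₁ e^(−t/τ₁) − τ₂ e^(−t/τ₂))/(τ₁ − τ₂)].
At t = 13.6: e^(−t/τ₁) = 0.50592, e^(−t/τ₂) = 0.56589.
C₂ = 1.74·[1 − (19.960·0.50592 − 23.887·0.56589)/(-3.9271)] = 1.74·0.12931 = 0.22500 g/L.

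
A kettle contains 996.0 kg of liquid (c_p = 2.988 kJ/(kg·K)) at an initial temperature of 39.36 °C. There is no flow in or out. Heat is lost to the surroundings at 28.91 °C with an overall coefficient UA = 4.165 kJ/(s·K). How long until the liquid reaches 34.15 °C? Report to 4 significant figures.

493.2 s

First-law balance (no shaft work): M c_p dT/dt = −UA(T − T_amb).
τ = M c_p/UA = 714.537 s; T_ss = T_amb = 28.9100 °C.
T(t) = T_ss + (T₀ − T_ss)e^(−t/τ); set T = 34.15:
t = −τ ln[(T − T_ss)/(T₀ − T_ss)] = −714.537 · ln(0.501435) = 493.231 s.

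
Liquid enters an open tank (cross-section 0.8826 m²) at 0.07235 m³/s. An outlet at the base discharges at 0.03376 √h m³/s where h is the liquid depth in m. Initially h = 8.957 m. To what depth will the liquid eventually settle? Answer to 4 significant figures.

Accumulation of liquid (constant cross-section A): A dh/dt = Q_in − 0.03376 √h. At steady state dh/dt = 0:
Q_in = 0.03376 √h_ss ⇒ √h_ss = 0.07235/0.03376 = 2.14307.
h_ss = 2.14307² = 4.59274 m. (Since h₀ = 8.957 m > h_ss, the level will fall toward this value.)

4.593 m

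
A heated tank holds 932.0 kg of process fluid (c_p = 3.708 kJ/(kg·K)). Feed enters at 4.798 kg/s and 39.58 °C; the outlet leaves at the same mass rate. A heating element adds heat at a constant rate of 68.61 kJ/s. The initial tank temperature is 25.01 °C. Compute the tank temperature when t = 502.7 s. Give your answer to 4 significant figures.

42.05 °C

Energy balance: M c_p dT/dt = ṁ c_p (T_in − T) + 68.61.
Rearrange: dT/dt = (T_ss − T)/τ with τ = M/ṁ = 194.248 s and T_ss = T_in + Q̇/(ṁ c_p) = 43.4364 °C.
Solution: T(t) = T_ss + (T₀ − T_ss) e^(−t/τ).
T(502.7) = 43.4364 + (-18.4264)·e^(−502.7/194.248) = 43.4364 + (-18.4264)·0.0751752 = 42.0512 °C.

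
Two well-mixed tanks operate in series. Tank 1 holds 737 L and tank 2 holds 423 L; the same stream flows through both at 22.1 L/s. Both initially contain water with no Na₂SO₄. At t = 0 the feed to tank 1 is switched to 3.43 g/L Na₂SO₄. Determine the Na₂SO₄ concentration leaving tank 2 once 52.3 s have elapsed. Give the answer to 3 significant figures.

Time constants: τᵢ = Vᵢ/Q for each well-mixed tank.
τ₁ = 737/22.1 = 33.348 s; τ₂ = 423/22.1 = 19.140 s.
Tank 1: C₁ = C_in(1 − e^(−t/τ₁)). Tank 2 (τ₁ ≠ τ₂): C₂ = C_in[1 − (τ₁ e^(−t/τ₁) − τ₂ e^(−t/τ₂))/(τ₁ − τ₂)].
At t = 52.3: e^(−t/τ₁) = 0.20840, e^(−t/τ₂) = 0.065059.
C₂ = 3.43·[1 − (33.348·0.20840 − 19.140·0.065059)/(14.208)] = 3.43·0.59850 = 2.0528 g/L.

2.05 g/L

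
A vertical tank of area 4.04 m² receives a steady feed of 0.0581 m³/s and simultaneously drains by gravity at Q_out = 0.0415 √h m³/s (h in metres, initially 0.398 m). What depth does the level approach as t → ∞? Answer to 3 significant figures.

Accumulation of liquid (constant cross-section A): A dh/dt = Q_in − 0.0415 √h. At steady state dh/dt = 0:
Q_in = 0.0415 √h_ss ⇒ √h_ss = 0.0581/0.0415 = 1.4000.
h_ss = 1.4000² = 1.9600 m. (Since h₀ = 0.398 m < h_ss, the level will rise toward this value.)

1.96 m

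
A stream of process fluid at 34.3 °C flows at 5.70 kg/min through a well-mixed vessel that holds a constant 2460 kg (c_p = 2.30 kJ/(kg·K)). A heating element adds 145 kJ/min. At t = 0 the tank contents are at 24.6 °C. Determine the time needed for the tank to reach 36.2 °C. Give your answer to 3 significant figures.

M c_p dT/dt = ṁ c_p (T_in − T) + Q̇.
τ = M/ṁ = 431.58 min; T_ss = T_in + Q̇/(ṁ c_p) = 45.360 °C.
T(t) = T_ss + (T₀ − T_ss) e^(−t/τ). Set T = 36.2:
e^(−t/τ) = (36.2 − 45.360)/(24.6 − 45.360) = 0.44124
t = −431.58 · ln(0.44124) = 353.10 min.

353 min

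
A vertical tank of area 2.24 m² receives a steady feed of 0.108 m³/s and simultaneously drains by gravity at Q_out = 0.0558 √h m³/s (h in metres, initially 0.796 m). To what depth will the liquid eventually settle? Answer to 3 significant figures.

3.75 m

Accumulation of liquid (constant cross-section A): A dh/dt = Q_in − 0.0558 √h. At steady state dh/dt = 0:
Q_in = 0.0558 √h_ss ⇒ √h_ss = 0.108/0.0558 = 1.9355.
h_ss = 1.9355² = 3.7461 m. (Since h₀ = 0.796 m < h_ss, the level will rise toward this value.)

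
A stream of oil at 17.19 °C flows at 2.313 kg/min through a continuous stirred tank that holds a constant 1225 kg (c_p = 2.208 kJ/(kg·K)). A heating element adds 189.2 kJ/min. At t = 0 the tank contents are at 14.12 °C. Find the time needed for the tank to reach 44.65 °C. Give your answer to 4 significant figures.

758.1 min

Energy balance: M c_p dT/dt = ṁ c_p (T_in − T) + 189.2.
τ = M/ṁ = 529.615 min; T_ss = T_in + Q̇/(ṁ c_p) = 54.2364 °C.
T(t) = T_ss + (T₀ − T_ss) e^(−t/τ). Set T = 44.65:
e^(−t/τ) = (44.65 − 54.2364)/(14.12 − 54.2364) = 0.238965
t = −529.615 · ln(0.238965) = 758.111 min.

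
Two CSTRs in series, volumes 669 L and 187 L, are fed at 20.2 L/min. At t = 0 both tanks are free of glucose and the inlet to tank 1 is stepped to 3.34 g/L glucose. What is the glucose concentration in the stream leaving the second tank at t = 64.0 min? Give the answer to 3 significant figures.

2.67 g/L

Species balance on tank i: dCᵢ/dt = (Cᵢ₋₁ − Cᵢ)/τᵢ with τᵢ = Vᵢ/Q.
τ₁ = 669/20.2 = 33.119 min; τ₂ = 187/20.2 = 9.2574 min.
Solving the cascade with C₁(0)=C₂(0)=0 gives C₂(t) = C_in[1 − (τ₁ e^(−t/τ₁) − τ₂ e^(−t/τ₂))/(τ₁ − τ₂)].
At t = 64.0: e^(−t/τ₁) = 0.14479, e^(−t/τ₂) = 0.00099440.
C₂ = 3.34·[1 − (33.119·0.14479 − 9.2574·0.00099440)/(23.861)] = 3.34·0.79942 = 2.6700 g/L.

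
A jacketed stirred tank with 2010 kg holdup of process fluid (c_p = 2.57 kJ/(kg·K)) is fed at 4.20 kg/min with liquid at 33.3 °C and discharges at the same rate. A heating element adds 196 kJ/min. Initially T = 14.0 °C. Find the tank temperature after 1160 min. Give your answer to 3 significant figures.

48.1 °C

M c_p dT/dt = ṁ c_p (T_in − T) + Q̇.
τ = M/ṁ = 478.57 min; T_ss = T_in + Q̇/(ṁ c_p) = 33.3 + 196/(4.20·2.57) = 51.458 °C.
Integrating: T(t) = T_ss + (T₀ − T_ss) e^(−t/τ).
T(1160) = 51.458 + (-37.458)·e^(−1160/478.57) = 51.458 + (-37.458)·0.088577 = 48.140 °C.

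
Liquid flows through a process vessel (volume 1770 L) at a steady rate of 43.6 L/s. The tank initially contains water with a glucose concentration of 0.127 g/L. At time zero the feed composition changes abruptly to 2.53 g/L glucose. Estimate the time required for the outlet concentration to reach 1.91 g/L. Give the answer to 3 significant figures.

Mass balance on the solute (V constant): V dC/dt = Q(C_in − C), so τ = V/Q = 40.596 s.
C(t) = C_in + (C₀ − C_in) e^(−t/τ). Set C = 1.91 and solve for t:
e^(−t/τ) = (C − C_in)/(C₀ − C_in) = (1.91 − 2.53)/(0.127 − 2.53) = 0.25801
t = −τ ln(…) = 40.596 × 1.3548 = 54.998 s.

55.0 s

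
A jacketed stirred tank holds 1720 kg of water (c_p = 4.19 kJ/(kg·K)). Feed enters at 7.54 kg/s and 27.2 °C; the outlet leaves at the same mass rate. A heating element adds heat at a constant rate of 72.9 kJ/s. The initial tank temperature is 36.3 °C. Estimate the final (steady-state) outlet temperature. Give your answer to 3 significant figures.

M c_p dT/dt = ṁ c_p (T_in − T) + Q̇.
At steady state dT/dt = 0 ⇒ T_ss = T_in + Q̇/(ṁ c_p) = 27.2 + 72.9/(7.54·4.19) = 29.508 °C.

29.5 °C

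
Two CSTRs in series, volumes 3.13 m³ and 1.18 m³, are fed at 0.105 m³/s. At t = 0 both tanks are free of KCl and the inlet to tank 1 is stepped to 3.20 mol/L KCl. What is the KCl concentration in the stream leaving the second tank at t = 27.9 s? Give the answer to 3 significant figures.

Species balance on tank i: dCᵢ/dt = (Cᵢ₋₁ − Cᵢ)/τᵢ with τᵢ = Vᵢ/Q.
τ₁ = 3.13/0.105 = 29.810 s; τ₂ = 1.18/0.105 = 11.238 s.
Tank 1: C₁ = C_in(1 − e^(−t/τ₁)). Tank 2 (τ₁ ≠ τ₂): C₂ = C_in[1 − (τ₁ e^(−t/τ₁) − τ₂ e^(−t/τ₂))/(τ₁ − τ₂)].
At t = 27.9: e^(−t/τ₁) = 0.39222, e^(−t/τ₂) = 0.083524.
C₂ = 3.20·[1 − (29.810·0.39222 − 11.238·0.083524)/(18.571)] = 3.20·0.42099 = 1.3472 mol/L.

1.35 mol/L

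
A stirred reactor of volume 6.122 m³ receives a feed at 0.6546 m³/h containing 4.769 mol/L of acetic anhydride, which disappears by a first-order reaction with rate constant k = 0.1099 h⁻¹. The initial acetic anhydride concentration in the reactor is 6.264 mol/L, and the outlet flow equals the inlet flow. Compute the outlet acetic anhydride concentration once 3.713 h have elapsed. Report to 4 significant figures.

4.101 mol/L

Accumulation = in − out − consumed: V dC/dt = Q C_in − Q C − k V C.
This is linear with rate a = Q/V + k = 0.216826 h⁻¹.
C_ss = Q C_in/(Q + kV) = 2.35179 mol/L; C(t) = C_ss + (C₀ − C_ss) e^(−a t).
C(3.713) = 2.35179 + (3.91221)·e^(−0.216826·3.713) = 2.35179 + (3.91221)·0.447055 = 4.10076 mol/L.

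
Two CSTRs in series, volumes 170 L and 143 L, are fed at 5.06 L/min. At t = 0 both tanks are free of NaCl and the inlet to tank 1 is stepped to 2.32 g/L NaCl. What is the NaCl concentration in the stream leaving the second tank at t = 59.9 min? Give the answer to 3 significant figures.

1.34 g/L

Time constants: τᵢ = Vᵢ/Q for each well-mixed tank.
τ₁ = 170/5.06 = 33.597 min; τ₂ = 143/5.06 = 28.261 min.
Solving the cascade with C₁(0)=C₂(0)=0 gives C₂(t) = C_in[1 − (τ₁ e^(−t/τ₁) − τ₂ e^(−t/τ₂))/(τ₁ − τ₂)].
At t = 59.9: e^(−t/τ₁) = 0.16815, e^(−t/τ₂) = 0.12009.
C₂ = 2.32·[1 − (33.597·0.16815 − 28.261·0.12009)/(5.3360)] = 2.32·0.57730 = 1.3393 g/L.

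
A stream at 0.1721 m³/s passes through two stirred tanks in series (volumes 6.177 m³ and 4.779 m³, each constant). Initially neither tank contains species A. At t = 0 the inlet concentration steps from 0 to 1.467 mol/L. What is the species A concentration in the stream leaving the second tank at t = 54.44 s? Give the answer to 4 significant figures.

0.7508 mol/L

Species balance on tank i: dCᵢ/dt = (Cᵢ₋₁ − Cᵢ)/τᵢ with τᵢ = Vᵢ/Q.
τ₁ = 6.177/0.1721 = 35.8919 s; τ₂ = 4.779/0.1721 = 27.7687 s.
Tank 1: C₁ = C_in(1 − e^(−t/τ₁)). Tank 2 (τ₁ ≠ τ₂): C₂ = C_in[1 − (τ₁ e^(−t/τ₁) − τ₂ e^(−t/τ₂))/(τ₁ − τ₂)].
At t = 54.44: e^(−t/τ₁) = 0.219418, e^(−t/τ₂) = 0.140791.
C₂ = 1.467·[1 − (35.8919·0.219418 − 27.7687·0.140791)/(8.12318)] = 1.467·0.511799 = 0.750809 mol/L.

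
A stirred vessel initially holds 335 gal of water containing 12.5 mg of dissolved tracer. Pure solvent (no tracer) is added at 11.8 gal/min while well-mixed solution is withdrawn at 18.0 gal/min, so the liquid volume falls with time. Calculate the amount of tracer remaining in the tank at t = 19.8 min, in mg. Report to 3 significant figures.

3.32 mg

Total volume: dV/dt = Q_in − Q_out = -6.2000 gal/min, so V(t) = 335 − 6.2000 t and V(19.8) = 212.24 gal.
Solute balance: dm/dt = 0 − Q_out C = −Q_out m/V(t).
dm/m = −Q_out dt/(V₀ − 6.2000 t); integrating gives ln(m/m₀) = −(Q_out/(Q_in−Q_out)) ln(V/V₀).
m = m₀ (V₀/V)^(Q_out/(Q_in−Q_out)) = 12.5 × (335/212.24)^(-2.9032) = 3.3223 mg.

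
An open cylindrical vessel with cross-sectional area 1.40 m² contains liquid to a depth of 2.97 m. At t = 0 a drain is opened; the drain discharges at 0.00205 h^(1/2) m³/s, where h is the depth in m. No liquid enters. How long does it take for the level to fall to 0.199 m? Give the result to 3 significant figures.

1740 s

A dh/dt = −Q_out = −0.00205 √h.
This is separable: 2 d(√h)/dt = −0.00205/A, so √h = √h₀ − (0.00205/(2A)) t.
t = 2A(√h₀ − √h)/0.00205 = 2·1.40·(√2.97 − √0.199)/0.00205
  = 2.8000 × (1.7234 − 0.44609) / 0.00205 = 1744.6 s.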